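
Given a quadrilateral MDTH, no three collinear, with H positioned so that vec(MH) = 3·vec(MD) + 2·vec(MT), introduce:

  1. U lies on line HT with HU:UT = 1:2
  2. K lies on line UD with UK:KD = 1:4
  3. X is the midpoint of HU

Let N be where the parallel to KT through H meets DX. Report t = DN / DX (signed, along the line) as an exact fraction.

Assign M = (0, 0), D = (1, 0), T = (0, 1), H = (3, 2) — the answer is frame-independent, so this choice is without loss of generality.
1. U lies on line HT with HU:UT = 1:2 ⇒ U = (2, 5/3)
2. K lies on line UD with UK:KD = 1:4 ⇒ K = (9/5, 4/3)
3. X is the midpoint of HU ⇒ X = (5/2, 11/6)
through H parallel to KT: direction (-9/5, -1/3); meets DX at N = (18/7, 121/63)
N = D + t·(X−D) with t = 22/21

t = 22/21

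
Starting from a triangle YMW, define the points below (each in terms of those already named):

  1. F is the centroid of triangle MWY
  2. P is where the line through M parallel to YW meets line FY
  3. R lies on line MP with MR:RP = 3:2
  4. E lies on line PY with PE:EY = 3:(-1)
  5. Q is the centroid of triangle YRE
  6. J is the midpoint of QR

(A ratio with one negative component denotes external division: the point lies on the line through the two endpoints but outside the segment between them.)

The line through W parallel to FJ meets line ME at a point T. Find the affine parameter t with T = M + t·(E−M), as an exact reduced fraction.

Choose coordinates Y = (0, 0), M = (1, 0), W = (0, 1).
1. F is the centroid of triangle MWY ⇒ F = (1/3, 1/3)
2. P is where the line through M parallel to YW meets line FY ⇒ P = (1, 1)
3. R lies on line MP with MR:RP = 3:2 ⇒ R = (1, 3/5)
4. E lies on line PY with PE:EY = 3:(-1) ⇒ E = (-1/2, -1/2)
5. Q is the centroid of triangle YRE ⇒ Q = (1/6, 1/30)
6. J is the midpoint of QR ⇒ J = (7/12, 19/60)
through W parallel to FJ: direction (1/4, -1/60); meets ME at T = (10/3, 7/9)
T = M + t·(E−M) with t = -14/9

t = -14/9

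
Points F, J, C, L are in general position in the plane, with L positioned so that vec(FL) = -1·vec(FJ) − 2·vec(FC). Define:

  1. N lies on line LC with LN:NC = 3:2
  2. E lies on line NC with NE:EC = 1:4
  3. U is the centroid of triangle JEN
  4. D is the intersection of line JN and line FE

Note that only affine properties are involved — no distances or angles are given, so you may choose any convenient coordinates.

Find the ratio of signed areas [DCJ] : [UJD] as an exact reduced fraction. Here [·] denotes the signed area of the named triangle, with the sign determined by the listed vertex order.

[DCJ]:[UJD] = 15

Choose coordinates F = (0, 0), J = (1, 0), C = (0, 1), L = (-1, -2).
1. N lies on line LC with LN:NC = 3:2 ⇒ N = (-2/5, -1/5)
2. E lies on line NC with NE:EC = 1:4 ⇒ E = (-8/25, 1/25)
3. U is the centroid of triangle JEN ⇒ U = (7/75, -4/75)
4. D is the intersection of line JN and line FE ⇒ D = (8/15, -1/15)
2·[DCJ] = -8/15, 2·[UJD] = -8/225
[DCJ]:[UJD] = -8/15:-8/225 = 15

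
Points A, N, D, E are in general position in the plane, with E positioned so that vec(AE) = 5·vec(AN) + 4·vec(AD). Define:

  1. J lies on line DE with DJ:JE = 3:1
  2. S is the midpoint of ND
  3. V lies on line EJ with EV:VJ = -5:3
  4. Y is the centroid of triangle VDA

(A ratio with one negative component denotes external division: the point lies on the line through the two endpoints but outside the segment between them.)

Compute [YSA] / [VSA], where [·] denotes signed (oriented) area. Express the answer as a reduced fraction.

Work in coordinates with A = (0, 0), N = (1, 0), D = (0, 1), E = (5, 4).
1. J lies on line DE with DJ:JE = 3:1 ⇒ J = (15/4, 13/4)
2. S is the midpoint of ND ⇒ S = (1/2, 1/2)
3. V lies on line EJ with EV:VJ = -5:3 ⇒ V = (15/8, 17/8)
4. Y is the centroid of triangle VDA ⇒ Y = (5/8, 25/24)
2·[YSA] = -5/24, 2·[VSA] = -1/8
[YSA]:[VSA] = -5/24:-1/8 = 5/3

[YSA]:[VSA] = 5/3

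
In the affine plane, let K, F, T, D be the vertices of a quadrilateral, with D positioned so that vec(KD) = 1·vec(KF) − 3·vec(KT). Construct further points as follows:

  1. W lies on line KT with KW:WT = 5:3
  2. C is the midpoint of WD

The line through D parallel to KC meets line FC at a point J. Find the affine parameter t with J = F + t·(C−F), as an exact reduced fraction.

t = 24/19

Work in coordinates with K = (0, 0), F = (1, 0), T = (0, 1), D = (1, -3).
1. W lies on line KT with KW:WT = 5:3 ⇒ W = (0, 5/8)
2. C is the midpoint of WD ⇒ C = (1/2, -19/16)
through D parallel to KC: direction (1/2, -19/16); meets FC at J = (7/19, -3/2)
J = F + t·(C−F) with t = 24/19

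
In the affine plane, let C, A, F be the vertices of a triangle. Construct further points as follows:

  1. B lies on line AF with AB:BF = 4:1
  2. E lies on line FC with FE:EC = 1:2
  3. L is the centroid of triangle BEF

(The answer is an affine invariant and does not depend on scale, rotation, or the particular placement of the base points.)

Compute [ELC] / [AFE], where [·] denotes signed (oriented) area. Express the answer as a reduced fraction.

Choose coordinates C = (0, 0), A = (1, 0), F = (0, 1).
1. B lies on line AF with AB:BF = 4:1 ⇒ B = (1/5, 4/5)
2. E lies on line FC with FE:EC = 1:2 ⇒ E = (0, 2/3)
3. L is the centroid of triangle BEF ⇒ L = (1/15, 37/45)
2·[ELC] = -2/45, 2·[AFE] = 1/3
[ELC]:[AFE] = -2/45:1/3 = -2/15

[ELC]:[AFE] = -2/15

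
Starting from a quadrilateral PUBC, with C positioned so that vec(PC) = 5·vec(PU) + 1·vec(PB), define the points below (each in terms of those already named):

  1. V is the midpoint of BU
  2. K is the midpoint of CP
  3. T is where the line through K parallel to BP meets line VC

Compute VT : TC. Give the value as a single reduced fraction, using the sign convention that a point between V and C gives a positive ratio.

VT:TC = 4/5

Set P = (0, 0), U = (1, 0), B = (0, 1), C = (5, 1); any affine frame gives the same invariant.
1. V is the midpoint of BU ⇒ V = (1/2, 1/2)
2. K is the midpoint of CP ⇒ K = (5/2, 1/2)
3. T is where the line through K parallel to BP meets line VC ⇒ T = (5/2, 13/18)
T = V + t·(C−V) with t = 4/9, so VT:TC = t:(1−t) = 4/9:5/9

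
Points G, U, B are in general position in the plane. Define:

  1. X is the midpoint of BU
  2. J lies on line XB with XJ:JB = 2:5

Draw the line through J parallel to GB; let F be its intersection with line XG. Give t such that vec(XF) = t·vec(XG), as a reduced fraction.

Work in coordinates with G = (0, 0), U = (1, 0), B = (0, 1).
1. X is the midpoint of BU ⇒ X = (1/2, 1/2)
2. J lies on line XB with XJ:JB = 2:5 ⇒ J = (5/14, 9/14)
through J parallel to GB: direction (0, 1); meets XG at F = (5/14, 5/14)
F = X + t·(G−X) with t = 2/7

t = 2/7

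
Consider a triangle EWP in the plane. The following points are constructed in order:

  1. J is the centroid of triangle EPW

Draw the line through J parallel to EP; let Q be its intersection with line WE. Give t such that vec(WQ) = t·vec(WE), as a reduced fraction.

Work in coordinates with E = (0, 0), W = (1, 0), P = (0, 1).
1. J is the centroid of triangle EPW ⇒ J = (1/3, 1/3)
through J parallel to EP: direction (0, 1); meets WE at Q = (1/3, 0)
Q = W + t·(E−W) with t = 2/3

t = 2/3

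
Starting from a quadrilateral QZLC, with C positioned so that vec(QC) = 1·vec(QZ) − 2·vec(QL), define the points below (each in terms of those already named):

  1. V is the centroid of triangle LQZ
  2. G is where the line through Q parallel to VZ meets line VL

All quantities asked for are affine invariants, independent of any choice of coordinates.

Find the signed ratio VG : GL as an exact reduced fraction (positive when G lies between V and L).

VG:GL = -1/2

Choose coordinates Q = (0, 0), Z = (1, 0), L = (0, 1), C = (1, -2).
1. V is the centroid of triangle LQZ ⇒ V = (1/3, 1/3)
2. G is where the line through Q parallel to VZ meets line VL ⇒ G = (2/3, -1/3)
G = V + t·(L−V) with t = -1, so VG:GL = t:(1−t) = -1:2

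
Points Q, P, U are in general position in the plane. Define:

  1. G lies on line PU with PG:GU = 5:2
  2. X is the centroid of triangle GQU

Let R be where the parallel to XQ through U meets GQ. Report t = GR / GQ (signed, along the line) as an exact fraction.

t = 2

Choose coordinates Q = (0, 0), P = (1, 0), U = (0, 1).
1. G lies on line PU with PG:GU = 5:2 ⇒ G = (2/7, 5/7)
2. X is the centroid of triangle GQU ⇒ X = (2/21, 4/7)
through U parallel to XQ: direction (-2/21, -4/7); meets GQ at R = (-2/7, -5/7)
R = G + t·(Q−G) with t = 2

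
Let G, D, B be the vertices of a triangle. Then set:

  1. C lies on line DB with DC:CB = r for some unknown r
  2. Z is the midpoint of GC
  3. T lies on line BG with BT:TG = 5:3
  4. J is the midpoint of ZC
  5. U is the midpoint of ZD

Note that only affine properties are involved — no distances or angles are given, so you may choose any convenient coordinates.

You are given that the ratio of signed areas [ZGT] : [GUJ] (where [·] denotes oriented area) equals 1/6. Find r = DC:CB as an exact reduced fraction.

Set G = (0, 0), D = (1, 0), B = (0, 1); any affine frame gives the same invariant.
1. With DC:CB = r, write λ = r/(r+1) so C = D + λ·(B−D); C is affine-linear in λ
2. Z is the midpoint of GC ⇒ Z is an affine combination of earlier points and hence also affine-linear in λ
3. T lies on line BG with BT:TG = 5:3 ⇒ T = (0, 3/8)
4. J is the midpoint of ZC ⇒ J is an affine combination of earlier points and hence also affine-linear in λ
5. U is the midpoint of ZD ⇒ U is an affine combination of earlier points and hence also affine-linear in λ
Every point depending on C is an affine combination of C and λ-independent points, so each such coordinate is linear in λ; the λ² term in each signed area is a multiple of (B−D)×(B−D) = 0, so 2·[ZGT] and 2·[GUJ] are each linear in λ. Evaluating at λ=0 and λ=1:
  2·[ZGT] = 3/16·λ − 3/16,   2·[GUJ] = 3/8·λ
So [ZGT]:[GUJ] = (3/16·λ − 3/16) / (3/8·λ). Setting this equal to 1/6:
  3/16·λ − 3/16 = 1/6·(3/8·λ)  ⇒  λ = 3/2
Then r = λ/(1−λ) = (3/2)/(-1/2) = -3. Check: with r = -3, C = (-1/2, 3/2) and [ZGT]:[GUJ] = 1/6 as required.

r = -3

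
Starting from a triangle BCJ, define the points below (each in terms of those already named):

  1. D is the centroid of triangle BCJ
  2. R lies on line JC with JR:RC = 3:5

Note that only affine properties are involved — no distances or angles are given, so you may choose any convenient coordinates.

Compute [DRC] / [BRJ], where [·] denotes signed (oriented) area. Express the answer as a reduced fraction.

Assign B = (0, 0), C = (1, 0), J = (0, 1) — the answer is frame-independent, so this choice is without loss of generality.
1. D is the centroid of triangle BCJ ⇒ D = (1/3, 1/3)
2. R lies on line JC with JR:RC = 3:5 ⇒ R = (3/8, 5/8)
2·[DRC] = -5/24, 2·[BRJ] = 3/8
[DRC]:[BRJ] = -5/24:3/8 = -5/9

[DRC]:[BRJ] = -5/9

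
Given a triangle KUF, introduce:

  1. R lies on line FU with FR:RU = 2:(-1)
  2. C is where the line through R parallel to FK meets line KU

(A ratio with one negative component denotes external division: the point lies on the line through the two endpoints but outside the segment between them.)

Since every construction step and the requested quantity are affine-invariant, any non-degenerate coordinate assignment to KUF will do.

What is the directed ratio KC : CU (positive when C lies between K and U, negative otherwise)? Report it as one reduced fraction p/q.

Choose coordinates K = (0, 0), U = (1, 0), F = (0, 1).
1. R lies on line FU with FR:RU = 2:(-1) ⇒ R = (2, -1)
2. C is where the line through R parallel to FK meets line KU ⇒ C = (2, 0)
C = K + t·(U−K) with t = 2, so KC:CU = t:(1−t) = 2:-1

KC:CU = -2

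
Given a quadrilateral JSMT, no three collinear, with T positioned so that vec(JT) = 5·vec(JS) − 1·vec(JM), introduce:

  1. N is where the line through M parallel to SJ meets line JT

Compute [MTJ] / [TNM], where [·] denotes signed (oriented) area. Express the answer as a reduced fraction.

Work in coordinates with J = (0, 0), S = (1, 0), M = (0, 1), T = (5, -1).
1. N is where the line through M parallel to SJ meets line JT ⇒ N = (-5, 1)
2·[MTJ] = -5, 2·[TNM] = -10
[MTJ]:[TNM] = -5:-10 = 1/2

[MTJ]:[TNM] = 1/2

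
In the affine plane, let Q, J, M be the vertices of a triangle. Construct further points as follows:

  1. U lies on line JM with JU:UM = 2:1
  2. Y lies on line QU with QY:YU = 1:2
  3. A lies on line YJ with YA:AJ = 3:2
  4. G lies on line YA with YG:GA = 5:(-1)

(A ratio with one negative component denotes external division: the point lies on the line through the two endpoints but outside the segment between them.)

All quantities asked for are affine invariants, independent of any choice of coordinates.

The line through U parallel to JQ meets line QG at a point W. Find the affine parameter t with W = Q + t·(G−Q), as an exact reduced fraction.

t = 12

Set Q = (0, 0), J = (1, 0), M = (0, 1); any affine frame gives the same invariant.
1. U lies on line JM with JU:UM = 2:1 ⇒ U = (1/3, 2/3)
2. Y lies on line QU with QY:YU = 1:2 ⇒ Y = (1/9, 2/9)
3. A lies on line YJ with YA:AJ = 3:2 ⇒ A = (29/45, 4/45)
4. G lies on line YA with YG:GA = 5:(-1) ⇒ G = (7/9, 1/18)
through U parallel to JQ: direction (-1, 0); meets QG at W = (28/3, 2/3)
W = Q + t·(G−Q) with t = 12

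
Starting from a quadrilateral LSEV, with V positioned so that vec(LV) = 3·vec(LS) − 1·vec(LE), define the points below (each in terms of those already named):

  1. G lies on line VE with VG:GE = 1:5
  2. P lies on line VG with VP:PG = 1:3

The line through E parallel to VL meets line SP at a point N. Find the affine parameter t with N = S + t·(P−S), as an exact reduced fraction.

t = -16/7

Choose coordinates L = (0, 0), S = (1, 0), E = (0, 1), V = (3, -1).
1. G lies on line VE with VG:GE = 1:5 ⇒ G = (5/2, -2/3)
2. P lies on line VG with VP:PG = 1:3 ⇒ P = (23/8, -11/12)
through E parallel to VL: direction (-3, 1); meets SP at N = (-23/7, 44/21)
N = S + t·(P−S) with t = -16/7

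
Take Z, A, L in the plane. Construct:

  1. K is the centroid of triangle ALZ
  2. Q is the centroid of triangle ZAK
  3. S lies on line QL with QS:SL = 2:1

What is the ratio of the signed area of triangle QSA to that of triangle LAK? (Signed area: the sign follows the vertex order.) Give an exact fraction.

Work in coordinates with Z = (0, 0), A = (1, 0), L = (0, 1).
1. K is the centroid of triangle ALZ ⇒ K = (1/3, 1/3)
2. Q is the centroid of triangle ZAK ⇒ Q = (4/9, 1/9)
3. S lies on line QL with QS:SL = 2:1 ⇒ S = (4/27, 19/27)
2·[QSA] = -8/27, 2·[LAK] = -1/3
[QSA]:[LAK] = -8/27:-1/3 = 8/9

[QSA]:[LAK] = 8/9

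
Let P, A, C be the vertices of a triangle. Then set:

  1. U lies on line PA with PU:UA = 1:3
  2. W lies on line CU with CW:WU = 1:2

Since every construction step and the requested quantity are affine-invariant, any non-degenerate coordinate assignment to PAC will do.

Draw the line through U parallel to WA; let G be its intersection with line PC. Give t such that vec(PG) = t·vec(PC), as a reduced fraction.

Work in coordinates with P = (0, 0), A = (1, 0), C = (0, 1).
1. U lies on line PA with PU:UA = 1:3 ⇒ U = (1/4, 0)
2. W lies on line CU with CW:WU = 1:2 ⇒ W = (1/12, 2/3)
through U parallel to WA: direction (11/12, -2/3); meets PC at G = (0, 2/11)
G = P + t·(C−P) with t = 2/11

t = 2/11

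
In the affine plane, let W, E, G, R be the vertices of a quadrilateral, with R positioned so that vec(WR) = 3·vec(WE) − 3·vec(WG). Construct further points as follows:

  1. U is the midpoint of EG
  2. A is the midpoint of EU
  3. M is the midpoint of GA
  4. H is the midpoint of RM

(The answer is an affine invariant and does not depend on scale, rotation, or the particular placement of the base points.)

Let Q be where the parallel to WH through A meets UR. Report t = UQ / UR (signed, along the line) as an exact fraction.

Assign W = (0, 0), E = (1, 0), G = (0, 1), R = (3, -3) — the answer is frame-independent, so this choice is without loss of generality.
1. U is the midpoint of EG ⇒ U = (1/2, 1/2)
2. A is the midpoint of EU ⇒ A = (3/4, 1/4)
3. M is the midpoint of GA ⇒ M = (3/8, 5/8)
4. H is the midpoint of RM ⇒ H = (27/16, -19/16)
through A parallel to WH: direction (27/16, -19/16); meets UR at Q = (57/94, 33/94)
Q = U + t·(R−U) with t = 2/47

t = 2/47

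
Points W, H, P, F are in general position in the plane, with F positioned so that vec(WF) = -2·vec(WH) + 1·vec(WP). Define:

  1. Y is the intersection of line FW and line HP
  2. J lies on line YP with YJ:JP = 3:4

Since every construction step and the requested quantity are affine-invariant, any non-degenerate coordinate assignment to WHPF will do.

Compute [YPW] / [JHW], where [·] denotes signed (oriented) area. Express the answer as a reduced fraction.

[YPW]:[JHW] = 14

Set W = (0, 0), H = (1, 0), P = (0, 1), F = (-2, 1); any affine frame gives the same invariant.
1. Y is the intersection of line FW and line HP ⇒ Y = (2, -1)
2. J lies on line YP with YJ:JP = 3:4 ⇒ J = (8/7, -1/7)
2·[YPW] = 2, 2·[JHW] = 1/7
[YPW]:[JHW] = 2:1/7 = 14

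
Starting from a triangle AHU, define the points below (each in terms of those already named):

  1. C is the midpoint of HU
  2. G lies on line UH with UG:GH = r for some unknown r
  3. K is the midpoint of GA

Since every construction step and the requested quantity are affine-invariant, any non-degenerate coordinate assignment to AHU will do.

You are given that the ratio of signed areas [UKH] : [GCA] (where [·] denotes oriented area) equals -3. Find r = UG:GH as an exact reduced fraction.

Assign A = (0, 0), H = (1, 0), U = (0, 1) — the answer is frame-independent, so this choice is without loss of generality.
1. C is the midpoint of HU ⇒ C = (1/2, 1/2)
2. With UG:GH = r, write λ = r/(r+1) so G = U + λ·(H−U); G is affine-linear in λ
3. K is the midpoint of GA ⇒ K is an affine combination of earlier points and hence also affine-linear in λ
Every point depending on G is an affine combination of G and λ-independent points, so each such coordinate is linear in λ; the λ² term in each signed area is a multiple of (H−U)×(H−U) = 0, so 2·[UKH] and 2·[GCA] are each linear in λ. Evaluating at λ=0 and λ=1:
  2·[UKH] = 1/2,   2·[GCA] = λ − 1/2
So [UKH]:[GCA] = (1/2) / (λ − 1/2). Setting this equal to -3:
  1/2 = -3·(λ − 1/2)  ⇒  λ = 1/3
Then r = λ/(1−λ) = (1/3)/(2/3) = 1/2. Check: with r = 1/2, G = (1/3, 2/3) and [UKH]:[GCA] = -3 as required.

r = 1/2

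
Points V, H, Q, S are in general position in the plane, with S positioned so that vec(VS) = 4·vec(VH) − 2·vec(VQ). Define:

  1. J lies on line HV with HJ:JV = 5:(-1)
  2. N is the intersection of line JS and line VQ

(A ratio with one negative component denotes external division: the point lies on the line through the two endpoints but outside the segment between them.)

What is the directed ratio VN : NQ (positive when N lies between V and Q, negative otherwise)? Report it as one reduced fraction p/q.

VN:NQ = -2/19

Choose coordinates V = (0, 0), H = (1, 0), Q = (0, 1), S = (4, -2).
1. J lies on line HV with HJ:JV = 5:(-1) ⇒ J = (-1/4, 0)
2. N is the intersection of line JS and line VQ ⇒ N = (0, -2/17)
N = V + t·(Q−V) with t = -2/17, so VN:NQ = t:(1−t) = -2/17:19/17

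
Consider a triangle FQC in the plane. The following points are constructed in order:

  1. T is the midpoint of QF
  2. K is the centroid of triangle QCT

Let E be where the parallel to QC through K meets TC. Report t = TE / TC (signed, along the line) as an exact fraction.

t = 2/3

Assign F = (0, 0), Q = (1, 0), C = (0, 1) — the answer is frame-independent, so this choice is without loss of generality.
1. T is the midpoint of QF ⇒ T = (1/2, 0)
2. K is the centroid of triangle QCT ⇒ K = (1/2, 1/3)
through K parallel to QC: direction (-1, 1); meets TC at E = (1/6, 2/3)
E = T + t·(C−T) with t = 2/3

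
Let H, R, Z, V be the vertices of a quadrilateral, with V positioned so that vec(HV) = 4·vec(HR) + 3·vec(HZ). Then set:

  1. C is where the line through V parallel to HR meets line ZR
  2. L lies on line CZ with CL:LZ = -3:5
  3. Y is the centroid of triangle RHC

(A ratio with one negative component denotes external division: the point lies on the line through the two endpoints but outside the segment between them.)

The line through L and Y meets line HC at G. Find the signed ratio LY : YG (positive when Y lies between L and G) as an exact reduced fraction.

Assign H = (0, 0), R = (1, 0), Z = (0, 1), V = (4, 3) — the answer is frame-independent, so this choice is without loss of generality.
1. C is where the line through V parallel to HR meets line ZR ⇒ C = (-2, 3)
2. L lies on line CZ with CL:LZ = -3:5 ⇒ L = (-5, 6)
3. Y is the centroid of triangle RHC ⇒ Y = (-1/3, 1)
line LY meets HC at G = (-3/2, 9/4)
Y = L + t·(G−L) with t = 4/3, so LY:YG = 4/3:-1/3

LY:YG = -4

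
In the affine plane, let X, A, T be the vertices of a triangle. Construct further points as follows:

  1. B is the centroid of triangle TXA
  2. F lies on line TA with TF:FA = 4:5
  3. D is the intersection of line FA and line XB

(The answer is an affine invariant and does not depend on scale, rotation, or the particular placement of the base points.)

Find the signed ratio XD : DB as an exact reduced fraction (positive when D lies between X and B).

XD:DB = -3

Assign X = (0, 0), A = (1, 0), T = (0, 1) — the answer is frame-independent, so this choice is without loss of generality.
1. B is the centroid of triangle TXA ⇒ B = (1/3, 1/3)
2. F lies on line TA with TF:FA = 4:5 ⇒ F = (4/9, 5/9)
3. D is the intersection of line FA and line XB ⇒ D = (1/2, 1/2)
D = X + t·(B−X) with t = 3/2, so XD:DB = t:(1−t) = 3/2:-1/2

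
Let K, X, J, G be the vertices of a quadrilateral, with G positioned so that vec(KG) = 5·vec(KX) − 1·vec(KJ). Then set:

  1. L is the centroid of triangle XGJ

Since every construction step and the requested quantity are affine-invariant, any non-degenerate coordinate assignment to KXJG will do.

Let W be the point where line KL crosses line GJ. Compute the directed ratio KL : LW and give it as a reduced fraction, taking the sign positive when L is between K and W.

Assign K = (0, 0), X = (1, 0), J = (0, 1), G = (5, -1) — the answer is frame-independent, so this choice is without loss of generality.
1. L is the centroid of triangle XGJ ⇒ L = (2, 0)
line KL meets GJ at W = (5/2, 0)
L = K + t·(W−K) with t = 4/5, so KL:LW = 4/5:1/5

KL:LW = 4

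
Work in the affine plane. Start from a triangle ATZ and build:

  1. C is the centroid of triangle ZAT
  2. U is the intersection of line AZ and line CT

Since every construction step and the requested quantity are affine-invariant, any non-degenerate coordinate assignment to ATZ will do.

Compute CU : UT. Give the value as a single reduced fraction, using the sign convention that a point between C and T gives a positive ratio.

Choose coordinates A = (0, 0), T = (1, 0), Z = (0, 1).
1. C is the centroid of triangle ZAT ⇒ C = (1/3, 1/3)
2. U is the intersection of line AZ and line CT ⇒ U = (0, 1/2)
U = C + t·(T−C) with t = -1/2, so CU:UT = t:(1−t) = -1/2:3/2

CU:UT = -1/3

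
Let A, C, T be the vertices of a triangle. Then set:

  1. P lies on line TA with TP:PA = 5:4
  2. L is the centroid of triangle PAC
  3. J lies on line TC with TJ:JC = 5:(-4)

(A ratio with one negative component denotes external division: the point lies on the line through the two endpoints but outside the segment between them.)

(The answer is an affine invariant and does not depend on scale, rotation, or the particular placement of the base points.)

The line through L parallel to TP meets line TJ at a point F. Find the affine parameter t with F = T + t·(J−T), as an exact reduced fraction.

t = 1/15

Assign A = (0, 0), C = (1, 0), T = (0, 1) — the answer is frame-independent, so this choice is without loss of generality.
1. P lies on line TA with TP:PA = 5:4 ⇒ P = (0, 4/9)
2. L is the centroid of triangle PAC ⇒ L = (1/3, 4/27)
3. J lies on line TC with TJ:JC = 5:(-4) ⇒ J = (5, -4)
through L parallel to TP: direction (0, -5/9); meets TJ at F = (1/3, 2/3)
F = T + t·(J−T) with t = 1/15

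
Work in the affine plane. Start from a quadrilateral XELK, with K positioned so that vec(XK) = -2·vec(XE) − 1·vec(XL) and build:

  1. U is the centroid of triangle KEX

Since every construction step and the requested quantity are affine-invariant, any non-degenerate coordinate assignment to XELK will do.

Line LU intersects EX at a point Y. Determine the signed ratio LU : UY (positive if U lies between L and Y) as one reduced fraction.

LU:UY = -4

Set X = (0, 0), E = (1, 0), L = (0, 1), K = (-2, -1); any affine frame gives the same invariant.
1. U is the centroid of triangle KEX ⇒ U = (-1/3, -1/3)
line LU meets EX at Y = (-1/4, 0)
U = L + t·(Y−L) with t = 4/3, so LU:UY = 4/3:-1/3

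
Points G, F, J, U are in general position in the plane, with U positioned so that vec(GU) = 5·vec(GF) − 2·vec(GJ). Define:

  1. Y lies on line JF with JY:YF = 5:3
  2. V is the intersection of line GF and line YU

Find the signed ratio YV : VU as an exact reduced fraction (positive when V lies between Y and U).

Choose coordinates G = (0, 0), F = (1, 0), J = (0, 1), U = (5, -2).
1. Y lies on line JF with JY:YF = 5:3 ⇒ Y = (5/8, 3/8)
2. V is the intersection of line GF and line YU ⇒ V = (25/19, 0)
V = Y + t·(U−Y) with t = 3/19, so YV:VU = t:(1−t) = 3/19:16/19

YV:VU = 3/16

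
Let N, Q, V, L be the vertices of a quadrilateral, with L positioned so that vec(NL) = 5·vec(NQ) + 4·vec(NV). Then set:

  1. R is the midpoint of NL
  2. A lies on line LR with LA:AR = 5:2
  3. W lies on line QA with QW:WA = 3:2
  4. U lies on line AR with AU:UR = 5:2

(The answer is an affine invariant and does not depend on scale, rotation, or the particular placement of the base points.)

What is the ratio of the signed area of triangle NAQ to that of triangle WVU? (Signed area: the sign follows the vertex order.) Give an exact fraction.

[NAQ]:[WVU] = 315/152

Assign N = (0, 0), Q = (1, 0), V = (0, 1), L = (5, 4) — the answer is frame-independent, so this choice is without loss of generality.
1. R is the midpoint of NL ⇒ R = (5/2, 2)
2. A lies on line LR with LA:AR = 5:2 ⇒ A = (45/14, 18/7)
3. W lies on line QA with QW:WA = 3:2 ⇒ W = (163/70, 54/35)
4. U lies on line AR with AU:UR = 5:2 ⇒ U = (265/98, 106/49)
2·[NAQ] = -18/7, 2·[WVU] = -304/245
[NAQ]:[WVU] = -18/7:-304/245 = 315/152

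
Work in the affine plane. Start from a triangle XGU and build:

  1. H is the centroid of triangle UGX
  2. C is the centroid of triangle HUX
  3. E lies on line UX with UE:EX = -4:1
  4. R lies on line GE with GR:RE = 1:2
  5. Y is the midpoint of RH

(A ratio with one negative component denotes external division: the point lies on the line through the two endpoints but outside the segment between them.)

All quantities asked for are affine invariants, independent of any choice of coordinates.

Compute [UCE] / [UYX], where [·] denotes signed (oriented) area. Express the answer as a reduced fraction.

Assign X = (0, 0), G = (1, 0), U = (0, 1) — the answer is frame-independent, so this choice is without loss of generality.
1. H is the centroid of triangle UGX ⇒ H = (1/3, 1/3)
2. C is the centroid of triangle HUX ⇒ C = (1/9, 4/9)
3. E lies on line UX with UE:EX = -4:1 ⇒ E = (0, -1/3)
4. R lies on line GE with GR:RE = 1:2 ⇒ R = (2/3, -1/9)
5. Y is the midpoint of RH ⇒ Y = (1/2, 1/9)
2·[UCE] = -4/27, 2·[UYX] = -1/2
[UCE]:[UYX] = -4/27:-1/2 = 8/27

[UCE]:[UYX] = 8/27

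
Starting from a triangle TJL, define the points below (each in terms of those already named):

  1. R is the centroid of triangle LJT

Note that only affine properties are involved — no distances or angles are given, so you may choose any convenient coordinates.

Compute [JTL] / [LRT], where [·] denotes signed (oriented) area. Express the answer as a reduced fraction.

Set T = (0, 0), J = (1, 0), L = (0, 1); any affine frame gives the same invariant.
1. R is the centroid of triangle LJT ⇒ R = (1/3, 1/3)
2·[JTL] = -1, 2·[LRT] = -1/3
[JTL]:[LRT] = -1:-1/3 = 3

[JTL]:[LRT] = 3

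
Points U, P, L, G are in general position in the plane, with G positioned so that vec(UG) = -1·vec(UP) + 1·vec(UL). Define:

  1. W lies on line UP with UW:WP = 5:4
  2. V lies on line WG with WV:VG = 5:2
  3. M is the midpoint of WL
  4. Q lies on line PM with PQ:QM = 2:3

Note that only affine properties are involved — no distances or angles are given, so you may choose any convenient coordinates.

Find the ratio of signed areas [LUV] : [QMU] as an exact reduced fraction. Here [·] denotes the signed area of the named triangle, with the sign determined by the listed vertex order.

[LUV]:[QMU] = -50/27

Choose coordinates U = (0, 0), P = (1, 0), L = (0, 1), G = (-1, 1).
1. W lies on line UP with UW:WP = 5:4 ⇒ W = (5/9, 0)
2. V lies on line WG with WV:VG = 5:2 ⇒ V = (-5/9, 5/7)
3. M is the midpoint of WL ⇒ M = (5/18, 1/2)
4. Q lies on line PM with PQ:QM = 2:3 ⇒ Q = (32/45, 1/5)
2·[LUV] = -5/9, 2·[QMU] = 3/10
[LUV]:[QMU] = -5/9:3/10 = -50/27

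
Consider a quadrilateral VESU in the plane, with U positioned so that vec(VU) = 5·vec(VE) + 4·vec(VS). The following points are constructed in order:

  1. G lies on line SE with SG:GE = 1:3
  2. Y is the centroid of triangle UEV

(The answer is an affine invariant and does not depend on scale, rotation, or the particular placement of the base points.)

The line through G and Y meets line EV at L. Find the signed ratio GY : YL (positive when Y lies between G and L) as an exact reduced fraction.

GY:YL = -7/16

Work in coordinates with V = (0, 0), E = (1, 0), S = (0, 1), U = (5, 4).
1. G lies on line SE with SG:GE = 1:3 ⇒ G = (1/4, 3/4)
2. Y is the centroid of triangle UEV ⇒ Y = (2, 4/3)
line GY meets EV at L = (-2, 0)
Y = G + t·(L−G) with t = -7/9, so GY:YL = -7/9:16/9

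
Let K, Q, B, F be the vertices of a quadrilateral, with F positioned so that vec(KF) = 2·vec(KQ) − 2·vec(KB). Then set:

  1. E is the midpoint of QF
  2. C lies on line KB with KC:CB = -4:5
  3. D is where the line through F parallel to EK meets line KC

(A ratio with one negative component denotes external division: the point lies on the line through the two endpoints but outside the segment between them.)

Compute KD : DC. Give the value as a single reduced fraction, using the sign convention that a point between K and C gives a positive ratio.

KD:DC = 1/5

Assign K = (0, 0), Q = (1, 0), B = (0, 1), F = (2, -2) — the answer is frame-independent, so this choice is without loss of generality.
1. E is the midpoint of QF ⇒ E = (3/2, -1)
2. C lies on line KB with KC:CB = -4:5 ⇒ C = (0, -4)
3. D is where the line through F parallel to EK meets line KC ⇒ D = (0, -2/3)
D = K + t·(C−K) with t = 1/6, so KD:DC = t:(1−t) = 1/6:5/6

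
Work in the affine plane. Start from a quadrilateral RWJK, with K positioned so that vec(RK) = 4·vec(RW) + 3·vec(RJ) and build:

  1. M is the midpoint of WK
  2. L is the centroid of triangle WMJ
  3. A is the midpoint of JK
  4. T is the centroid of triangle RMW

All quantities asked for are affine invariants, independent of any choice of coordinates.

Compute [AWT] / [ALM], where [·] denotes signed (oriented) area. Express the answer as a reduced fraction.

Assign R = (0, 0), W = (1, 0), J = (0, 1), K = (4, 3) — the answer is frame-independent, so this choice is without loss of generality.
1. M is the midpoint of WK ⇒ M = (5/2, 3/2)
2. L is the centroid of triangle WMJ ⇒ L = (7/6, 5/6)
3. A is the midpoint of JK ⇒ A = (2, 2)
4. T is the centroid of triangle RMW ⇒ T = (7/6, 1/2)
2·[AWT] = -1/6, 2·[ALM] = 1
[AWT]:[ALM] = -1/6:1 = -1/6

[AWT]:[ALM] = -1/6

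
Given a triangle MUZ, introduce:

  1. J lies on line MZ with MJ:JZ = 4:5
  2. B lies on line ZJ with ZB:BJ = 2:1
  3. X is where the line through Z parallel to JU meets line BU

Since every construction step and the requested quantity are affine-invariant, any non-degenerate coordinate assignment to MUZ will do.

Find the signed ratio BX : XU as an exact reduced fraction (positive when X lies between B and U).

Set M = (0, 0), U = (1, 0), Z = (0, 1); any affine frame gives the same invariant.
1. J lies on line MZ with MJ:JZ = 4:5 ⇒ J = (0, 4/9)
2. B lies on line ZJ with ZB:BJ = 2:1 ⇒ B = (0, 17/27)
3. X is where the line through Z parallel to JU meets line BU ⇒ X = (-2, 17/9)
X = B + t·(U−B) with t = -2, so BX:XU = t:(1−t) = -2:3

BX:XU = -2/3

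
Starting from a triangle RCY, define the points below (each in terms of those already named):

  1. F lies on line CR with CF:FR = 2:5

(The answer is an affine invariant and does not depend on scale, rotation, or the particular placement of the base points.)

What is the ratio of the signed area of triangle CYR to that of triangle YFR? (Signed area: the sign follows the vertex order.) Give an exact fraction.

[CYR]:[YFR] = -7/5

Work in coordinates with R = (0, 0), C = (1, 0), Y = (0, 1).
1. F lies on line CR with CF:FR = 2:5 ⇒ F = (5/7, 0)
2·[CYR] = 1, 2·[YFR] = -5/7
[CYR]:[YFR] = 1:-5/7 = -7/5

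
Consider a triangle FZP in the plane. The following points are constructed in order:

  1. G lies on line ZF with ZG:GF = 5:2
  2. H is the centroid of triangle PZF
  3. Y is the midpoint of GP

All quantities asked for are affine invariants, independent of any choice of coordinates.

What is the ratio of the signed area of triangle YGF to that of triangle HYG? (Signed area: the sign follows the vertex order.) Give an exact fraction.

[YGF]:[HYG] = -2

Set F = (0, 0), Z = (1, 0), P = (0, 1); any affine frame gives the same invariant.
1. G lies on line ZF with ZG:GF = 5:2 ⇒ G = (2/7, 0)
2. H is the centroid of triangle PZF ⇒ H = (1/3, 1/3)
3. Y is the midpoint of GP ⇒ Y = (1/7, 1/2)
2·[YGF] = -1/7, 2·[HYG] = 1/14
[YGF]:[HYG] = -1/7:1/14 = -2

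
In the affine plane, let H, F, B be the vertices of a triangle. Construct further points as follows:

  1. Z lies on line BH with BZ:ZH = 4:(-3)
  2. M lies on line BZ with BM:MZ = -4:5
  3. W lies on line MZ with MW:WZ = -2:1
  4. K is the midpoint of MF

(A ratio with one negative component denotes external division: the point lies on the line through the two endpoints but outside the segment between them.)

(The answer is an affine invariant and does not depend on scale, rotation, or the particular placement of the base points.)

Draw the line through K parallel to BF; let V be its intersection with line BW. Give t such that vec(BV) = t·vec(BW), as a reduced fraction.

Choose coordinates H = (0, 0), F = (1, 0), B = (0, 1).
1. Z lies on line BH with BZ:ZH = 4:(-3) ⇒ Z = (0, -3)
2. M lies on line BZ with BM:MZ = -4:5 ⇒ M = (0, 17)
3. W lies on line MZ with MW:WZ = -2:1 ⇒ W = (0, -23)
4. K is the midpoint of MF ⇒ K = (1/2, 17/2)
through K parallel to BF: direction (1, -1); meets BW at V = (0, 9)
V = B + t·(W−B) with t = -1/3

t = -1/3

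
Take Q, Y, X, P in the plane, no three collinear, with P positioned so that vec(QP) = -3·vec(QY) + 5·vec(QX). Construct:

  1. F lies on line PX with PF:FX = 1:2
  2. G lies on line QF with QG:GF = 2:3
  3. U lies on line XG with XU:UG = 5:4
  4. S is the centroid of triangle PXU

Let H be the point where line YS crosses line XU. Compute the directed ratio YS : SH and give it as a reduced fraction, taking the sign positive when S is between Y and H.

Choose coordinates Q = (0, 0), Y = (1, 0), X = (0, 1), P = (-3, 5).
1. F lies on line PX with PF:FX = 1:2 ⇒ F = (-2, 11/3)
2. G lies on line QF with QG:GF = 2:3 ⇒ G = (-4/5, 22/15)
3. U lies on line XG with XU:UG = 5:4 ⇒ U = (-4/9, 34/27)
4. S is the centroid of triangle PXU ⇒ S = (-31/27, 196/81)
line YS meets XU at H = (44/189, 70/81)
S = Y + t·(H−Y) with t = 14/5, so YS:SH = 14/5:-9/5

YS:SH = -14/9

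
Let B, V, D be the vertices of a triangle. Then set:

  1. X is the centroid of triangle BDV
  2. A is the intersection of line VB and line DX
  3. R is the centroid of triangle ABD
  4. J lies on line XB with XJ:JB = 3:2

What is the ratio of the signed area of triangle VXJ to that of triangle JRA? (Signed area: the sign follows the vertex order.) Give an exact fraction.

Choose coordinates B = (0, 0), V = (1, 0), D = (0, 1).
1. X is the centroid of triangle BDV ⇒ X = (1/3, 1/3)
2. A is the intersection of line VB and line DX ⇒ A = (1/2, 0)
3. R is the centroid of triangle ABD ⇒ R = (1/6, 1/3)
4. J lies on line XB with XJ:JB = 3:2 ⇒ J = (2/15, 2/15)
2·[VXJ] = 1/5, 2·[JRA] = -7/90
[VXJ]:[JRA] = 1/5:-7/90 = -18/7

[VXJ]:[JRA] = -18/7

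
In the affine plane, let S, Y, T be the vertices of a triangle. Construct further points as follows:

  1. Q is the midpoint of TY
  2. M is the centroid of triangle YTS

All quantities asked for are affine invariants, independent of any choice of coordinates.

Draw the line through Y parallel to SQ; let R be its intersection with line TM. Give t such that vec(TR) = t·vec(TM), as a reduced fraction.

t = 2

Assign S = (0, 0), Y = (1, 0), T = (0, 1) — the answer is frame-independent, so this choice is without loss of generality.
1. Q is the midpoint of TY ⇒ Q = (1/2, 1/2)
2. M is the centroid of triangle YTS ⇒ M = (1/3, 1/3)
through Y parallel to SQ: direction (1/2, 1/2); meets TM at R = (2/3, -1/3)
R = T + t·(M−T) with t = 2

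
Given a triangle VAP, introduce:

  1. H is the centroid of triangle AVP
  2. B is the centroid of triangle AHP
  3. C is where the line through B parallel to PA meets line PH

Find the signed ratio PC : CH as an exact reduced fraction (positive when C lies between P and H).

Choose coordinates V = (0, 0), A = (1, 0), P = (0, 1).
1. H is the centroid of triangle AVP ⇒ H = (1/3, 1/3)
2. B is the centroid of triangle AHP ⇒ B = (4/9, 4/9)
3. C is where the line through B parallel to PA meets line PH ⇒ C = (1/9, 7/9)
C = P + t·(H−P) with t = 1/3, so PC:CH = t:(1−t) = 1/3:2/3

PC:CH = 1/2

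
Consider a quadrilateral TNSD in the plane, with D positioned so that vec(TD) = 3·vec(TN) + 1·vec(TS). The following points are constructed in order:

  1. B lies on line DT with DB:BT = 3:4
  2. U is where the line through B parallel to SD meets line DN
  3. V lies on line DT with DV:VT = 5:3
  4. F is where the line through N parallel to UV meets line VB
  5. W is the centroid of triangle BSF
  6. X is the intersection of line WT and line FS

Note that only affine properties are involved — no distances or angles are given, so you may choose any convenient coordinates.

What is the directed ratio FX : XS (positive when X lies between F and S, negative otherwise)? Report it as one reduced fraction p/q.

Choose coordinates T = (0, 0), N = (1, 0), S = (0, 1), D = (3, 1).
1. B lies on line DT with DB:BT = 3:4 ⇒ B = (12/7, 4/7)
2. U is where the line through B parallel to SD meets line DN ⇒ U = (15/7, 4/7)
3. V lies on line DT with DV:VT = 5:3 ⇒ V = (9/8, 3/8)
4. F is where the line through N parallel to UV meets line VB ⇒ F = (-11/8, -11/24)
5. W is the centroid of triangle BSF ⇒ W = (19/168, 187/504)
6. X is the intersection of line WT and line FS ⇒ X = (209/464, 2057/1392)
X = F + t·(S−F) with t = 77/58, so FX:XS = t:(1−t) = 77/58:-19/58

FX:XS = -77/19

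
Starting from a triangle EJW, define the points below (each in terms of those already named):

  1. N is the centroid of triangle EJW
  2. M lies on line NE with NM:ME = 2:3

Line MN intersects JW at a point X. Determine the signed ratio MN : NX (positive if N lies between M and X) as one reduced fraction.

MN:NX = 4/5

Choose coordinates E = (0, 0), J = (1, 0), W = (0, 1).
1. N is the centroid of triangle EJW ⇒ N = (1/3, 1/3)
2. M lies on line NE with NM:ME = 2:3 ⇒ M = (1/5, 1/5)
line MN meets JW at X = (1/2, 1/2)
N = M + t·(X−M) with t = 4/9, so MN:NX = 4/9:5/9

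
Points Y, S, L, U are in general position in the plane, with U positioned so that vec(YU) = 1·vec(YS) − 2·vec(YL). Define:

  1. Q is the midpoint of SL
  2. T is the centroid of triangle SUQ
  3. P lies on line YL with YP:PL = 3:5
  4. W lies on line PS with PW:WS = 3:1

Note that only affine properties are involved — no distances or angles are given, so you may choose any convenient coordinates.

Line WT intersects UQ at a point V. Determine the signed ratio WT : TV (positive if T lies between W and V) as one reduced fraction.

Work in coordinates with Y = (0, 0), S = (1, 0), L = (0, 1), U = (1, -2).
1. Q is the midpoint of SL ⇒ Q = (1/2, 1/2)
2. T is the centroid of triangle SUQ ⇒ T = (5/6, -1/2)
3. P lies on line YL with YP:PL = 3:5 ⇒ P = (0, 3/8)
4. W lies on line PS with PW:WS = 3:1 ⇒ W = (3/4, 3/32)
line WT meets UQ at V = (39/34, -93/34)
T = W + t·(V−W) with t = 17/81, so WT:TV = 17/81:64/81

WT:TV = 17/64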